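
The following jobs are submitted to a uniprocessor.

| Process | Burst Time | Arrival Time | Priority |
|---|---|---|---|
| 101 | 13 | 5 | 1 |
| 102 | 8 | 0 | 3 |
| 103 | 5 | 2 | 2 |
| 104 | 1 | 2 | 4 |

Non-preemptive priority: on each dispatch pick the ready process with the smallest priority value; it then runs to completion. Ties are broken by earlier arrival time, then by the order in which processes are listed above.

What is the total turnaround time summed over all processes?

73

Timeline: | 102 0-8 | 101 8-21 | 103 21-26 | 104 26-27 |
Completion: 101=21  102=8  103=26  104=27
Turnaround (C−A): 101=16  102=8  103=24  104=25
Turnaround = completion − arrival: 101=16, 102=8, 103=24, 104=25
Total turnaround = 16 + 8 + 24 + 25 = 73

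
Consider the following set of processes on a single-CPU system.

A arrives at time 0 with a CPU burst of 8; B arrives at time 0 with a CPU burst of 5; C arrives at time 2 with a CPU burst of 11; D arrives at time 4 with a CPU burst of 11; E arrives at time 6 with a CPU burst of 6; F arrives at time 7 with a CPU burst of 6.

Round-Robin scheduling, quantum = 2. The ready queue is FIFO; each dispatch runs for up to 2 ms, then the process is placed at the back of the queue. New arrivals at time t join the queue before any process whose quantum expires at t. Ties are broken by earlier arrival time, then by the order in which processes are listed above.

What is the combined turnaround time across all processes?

Gantt: | A 0-2 | B 2-4 | C 4-6 | A 6-8 | D 8-10 | B 10-12 | E 12-14 | C 14-16 | F 16-18 | A 18-20 | D 20-22 | B 22-23 | E 23-25 | C 25-27 | F 27-29 | A 29-31 | D 31-33 | E 33-35 | C 35-37 | F 37-39 | D 39-41 | C 41-43 | D 43-45 | C 45-46 | D 46-47 |
Completion: A=31  B=23  C=46  D=47  E=35  F=39
Turnaround = completion − arrival: A=31, B=23, C=44, D=43, E=29, F=32
Total turnaround = 31 + 23 + 44 + 43 + 29 + 32 = 202

202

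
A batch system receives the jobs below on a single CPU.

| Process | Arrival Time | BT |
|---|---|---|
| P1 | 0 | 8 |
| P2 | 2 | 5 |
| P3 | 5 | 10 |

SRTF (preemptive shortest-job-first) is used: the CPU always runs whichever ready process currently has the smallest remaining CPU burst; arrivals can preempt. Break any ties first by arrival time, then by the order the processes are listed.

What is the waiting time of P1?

5

Schedule: | P1 0-2 | P2 2-7 | P1 7-13 | P3 13-23 |
Completion: P1=13  P2=7  P3=23
Turnaround (C−A): P1=13  P2=5  P3=18
Waiting(P1) = turnaround − burst = 13 − 8 = 5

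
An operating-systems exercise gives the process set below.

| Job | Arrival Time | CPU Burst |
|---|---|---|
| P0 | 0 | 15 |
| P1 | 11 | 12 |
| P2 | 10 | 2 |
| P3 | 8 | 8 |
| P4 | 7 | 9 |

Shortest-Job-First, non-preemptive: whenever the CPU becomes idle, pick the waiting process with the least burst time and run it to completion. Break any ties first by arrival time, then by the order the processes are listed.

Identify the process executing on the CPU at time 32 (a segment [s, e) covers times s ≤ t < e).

P4

Schedule: | P0 0-15 | P2 15-17 | P3 17-25 | P4 25-34 | P1 34-46 |
Completion: P0=15  P1=46  P2=17  P3=25  P4=34
Turnaround (C−A): P0=15  P1=35  P2=7  P3=17  P4=27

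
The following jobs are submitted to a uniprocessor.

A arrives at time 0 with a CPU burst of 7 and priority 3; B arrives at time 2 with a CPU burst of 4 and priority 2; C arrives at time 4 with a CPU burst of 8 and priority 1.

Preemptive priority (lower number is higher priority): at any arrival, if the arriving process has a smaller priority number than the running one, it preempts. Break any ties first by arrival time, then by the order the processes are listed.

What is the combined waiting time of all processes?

Timeline: | A 0-2 | B 2-4 | C 4-12 | B 12-14 | A 14-19 |
Completion: A=19  B=14  C=12
Turnaround (C−A): A=19  B=12  C=8
Waiting = turnaround − burst: A=12, B=8, C=0
Total waiting = 12 + 8 + 0 = 20

20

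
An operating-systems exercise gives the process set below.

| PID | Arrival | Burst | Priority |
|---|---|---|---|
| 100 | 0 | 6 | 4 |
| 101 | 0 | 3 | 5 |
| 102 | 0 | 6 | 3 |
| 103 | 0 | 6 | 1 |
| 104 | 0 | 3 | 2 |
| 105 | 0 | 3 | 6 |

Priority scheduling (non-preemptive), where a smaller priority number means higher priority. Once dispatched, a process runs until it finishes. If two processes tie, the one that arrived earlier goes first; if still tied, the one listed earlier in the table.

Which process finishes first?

Gantt: | 103 0-6 | 104 6-9 | 102 9-15 | 100 15-21 | 101 21-24 | 105 24-27 |
Completion: 100=21  101=24  102=15  103=6  104=9  105=27
Turnaround (C−A): 100=21  101=24  102=15  103=6  104=9  105=27
Finish order: 103 → 104 → 102 → 100 → 101 → 105

103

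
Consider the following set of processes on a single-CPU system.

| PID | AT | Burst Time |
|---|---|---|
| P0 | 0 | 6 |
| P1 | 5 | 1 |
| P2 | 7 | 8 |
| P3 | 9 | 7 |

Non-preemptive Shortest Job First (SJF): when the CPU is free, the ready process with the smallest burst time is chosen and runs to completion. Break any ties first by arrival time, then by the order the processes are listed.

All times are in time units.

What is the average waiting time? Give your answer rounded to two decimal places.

Timeline: | P0 0-6 | P1 6-7 | P2 7-15 | P3 15-22 |
Completion: P0=6  P1=7  P2=15  P3=22
Turnaround (C−A): P0=6  P1=2  P2=8  P3=13
Waiting times: P0=0, P1=1, P2=0, P3=6
Average waiting = (0+1+0+6) / 4 = 7/4 = 1.75

1.75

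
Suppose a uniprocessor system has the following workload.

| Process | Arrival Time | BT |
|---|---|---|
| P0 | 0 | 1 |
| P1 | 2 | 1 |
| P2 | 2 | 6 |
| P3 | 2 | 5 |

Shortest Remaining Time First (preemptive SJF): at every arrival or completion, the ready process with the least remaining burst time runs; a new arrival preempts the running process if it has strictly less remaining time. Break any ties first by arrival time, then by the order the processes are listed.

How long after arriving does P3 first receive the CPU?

Gantt: | P0 0-1 | idle 1-2 | P1 2-3 | P3 3-8 | P2 8-14 |
Completion: P0=1  P1=3  P2=14  P3=8
Turnaround (C−A): P0=1  P1=1  P2=12  P3=6
Response(P3) = first start − arrival = 3 − 2 = 1

1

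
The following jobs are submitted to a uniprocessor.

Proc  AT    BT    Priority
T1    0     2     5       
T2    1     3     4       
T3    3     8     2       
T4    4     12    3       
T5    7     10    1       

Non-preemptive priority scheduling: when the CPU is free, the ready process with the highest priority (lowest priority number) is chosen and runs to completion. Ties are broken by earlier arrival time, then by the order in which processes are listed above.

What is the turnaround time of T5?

16

Gantt: | T1 0-2 | T2 2-5 | T3 5-13 | T5 13-23 | T4 23-35 |
Completion: T1=2  T2=5  T3=13  T4=35  T5=23
Turnaround (C−A): T1=2  T2=4  T3=10  T4=31  T5=16
Turnaround(T5) = completion − arrival = 23 − 7 = 16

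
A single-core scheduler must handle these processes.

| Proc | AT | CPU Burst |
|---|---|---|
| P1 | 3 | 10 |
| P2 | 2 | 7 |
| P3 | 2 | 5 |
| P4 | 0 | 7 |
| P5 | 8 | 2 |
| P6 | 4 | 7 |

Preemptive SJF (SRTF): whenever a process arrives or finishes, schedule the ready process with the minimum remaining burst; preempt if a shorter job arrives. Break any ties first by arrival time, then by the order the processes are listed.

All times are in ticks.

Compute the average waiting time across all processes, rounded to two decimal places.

10.17

Schedule: | P4 0-7 | P3 7-8 | P5 8-10 | P3 10-14 | P2 14-21 | P6 21-28 | P1 28-38 |
Completion: P1=38  P2=21  P3=14  P4=7  P5=10  P6=28
Turnaround (C−A): P1=35  P2=19  P3=12  P4=7  P5=2  P6=24
Waiting times: P1=25, P2=12, P3=7, P4=0, P5=0, P6=17
Average waiting = (25+12+7+0+0+17) / 6 = 61/6 = 10.17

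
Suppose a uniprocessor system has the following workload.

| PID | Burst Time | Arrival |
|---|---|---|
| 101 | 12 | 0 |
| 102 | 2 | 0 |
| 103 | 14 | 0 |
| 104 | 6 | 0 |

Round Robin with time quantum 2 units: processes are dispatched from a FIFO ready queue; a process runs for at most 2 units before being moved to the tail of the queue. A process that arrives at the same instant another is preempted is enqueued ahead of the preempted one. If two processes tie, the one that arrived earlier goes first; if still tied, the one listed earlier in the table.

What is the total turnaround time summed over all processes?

Gantt: | 101 0-2 | 102 2-4 | 103 4-6 | 104 6-8 | 101 8-10 | 103 10-12 | 104 12-14 | 101 14-16 | 103 16-18 | 104 18-20 | 101 20-22 | 103 22-24 | 101 24-26 | 103 26-28 | 101 28-30 | 103 30-34 |
Completion: 101=30  102=4  103=34  104=20
Turnaround (C−A): 101=30  102=4  103=34  104=20
Turnaround = completion − arrival: 101=30, 102=4, 103=34, 104=20
Total turnaround = 30 + 4 + 34 + 20 = 88

88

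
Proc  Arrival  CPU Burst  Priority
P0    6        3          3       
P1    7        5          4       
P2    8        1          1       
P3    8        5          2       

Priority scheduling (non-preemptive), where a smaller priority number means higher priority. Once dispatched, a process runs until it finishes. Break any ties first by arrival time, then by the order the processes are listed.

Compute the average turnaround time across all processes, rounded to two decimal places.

Timeline: | idle 0-6 | P0 6-9 | P2 9-10 | P3 10-15 | P1 15-20 |
Completion: P0=9  P1=20  P2=10  P3=15
Turnaround times: P0=3, P1=13, P2=2, P3=7
Average turnaround = (3+13+2+7) / 4 = 25/4 = 6.25

6.25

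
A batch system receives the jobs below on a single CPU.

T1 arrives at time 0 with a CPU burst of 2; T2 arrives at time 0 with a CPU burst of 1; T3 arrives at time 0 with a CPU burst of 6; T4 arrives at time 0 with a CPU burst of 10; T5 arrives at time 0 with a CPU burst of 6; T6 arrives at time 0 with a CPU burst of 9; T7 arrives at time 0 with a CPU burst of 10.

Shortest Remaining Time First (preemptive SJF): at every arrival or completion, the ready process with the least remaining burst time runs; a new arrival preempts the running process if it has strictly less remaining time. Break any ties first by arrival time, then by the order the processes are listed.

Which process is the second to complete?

T1

Timeline: | T2 0-1 | T1 1-3 | T3 3-9 | T5 9-15 | T6 15-24 | T4 24-34 | T7 34-44 |
Completion: T1=3  T2=1  T3=9  T4=34  T5=15  T6=24  T7=44
Finish order: T2 → T1 → T3 → T5 → T6 → T4 → T7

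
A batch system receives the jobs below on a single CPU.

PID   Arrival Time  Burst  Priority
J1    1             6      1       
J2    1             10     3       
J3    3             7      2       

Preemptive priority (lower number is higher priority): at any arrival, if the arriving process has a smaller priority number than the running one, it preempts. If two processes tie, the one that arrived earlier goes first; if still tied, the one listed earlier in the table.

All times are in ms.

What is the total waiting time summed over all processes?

Gantt: | idle 0-1 | J1 1-7 | J3 7-14 | J2 14-24 |
Completion: J1=7  J2=24  J3=14
Turnaround (C−A): J1=6  J2=23  J3=11
Waiting = turnaround − burst: J1=0, J2=13, J3=4
Total waiting = 0 + 13 + 4 = 17

17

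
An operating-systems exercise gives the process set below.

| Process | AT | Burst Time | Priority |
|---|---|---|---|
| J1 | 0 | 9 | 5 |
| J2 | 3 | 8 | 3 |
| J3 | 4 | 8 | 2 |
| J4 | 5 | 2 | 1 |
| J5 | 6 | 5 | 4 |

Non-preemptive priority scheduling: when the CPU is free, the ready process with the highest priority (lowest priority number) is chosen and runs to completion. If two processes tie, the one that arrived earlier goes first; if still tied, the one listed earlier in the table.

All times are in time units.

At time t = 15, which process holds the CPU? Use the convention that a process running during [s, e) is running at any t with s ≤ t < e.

Timeline: | J1 0-9 | J4 9-11 | J3 11-19 | J2 19-27 | J5 27-32 |
Completion: J1=9  J2=27  J3=19  J4=11  J5=32
Turnaround (C−A): J1=9  J2=24  J3=15  J4=6  J5=26

J3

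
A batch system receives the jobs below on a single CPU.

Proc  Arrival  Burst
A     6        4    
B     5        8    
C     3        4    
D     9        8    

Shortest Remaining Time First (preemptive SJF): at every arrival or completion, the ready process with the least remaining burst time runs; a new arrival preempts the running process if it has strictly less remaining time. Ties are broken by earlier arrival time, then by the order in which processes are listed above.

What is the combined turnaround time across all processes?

Timeline: | idle 0-3 | C 3-7 | A 7-11 | B 11-19 | D 19-27 |
Completion: A=11  B=19  C=7  D=27
Turnaround = completion − arrival: A=5, B=14, C=4, D=18
Total turnaround = 5 + 14 + 4 + 18 = 41

41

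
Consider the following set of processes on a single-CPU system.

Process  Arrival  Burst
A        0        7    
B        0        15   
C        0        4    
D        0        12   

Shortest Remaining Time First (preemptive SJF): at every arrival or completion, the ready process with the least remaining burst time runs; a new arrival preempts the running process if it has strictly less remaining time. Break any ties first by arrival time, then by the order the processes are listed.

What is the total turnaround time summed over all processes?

Timeline: | C 0-4 | A 4-11 | D 11-23 | B 23-38 |
Completion: A=11  B=38  C=4  D=23
Turnaround (C−A): A=11  B=38  C=4  D=23
Turnaround = completion − arrival: A=11, B=38, C=4, D=23
Total turnaround = 11 + 38 + 4 + 23 = 76

76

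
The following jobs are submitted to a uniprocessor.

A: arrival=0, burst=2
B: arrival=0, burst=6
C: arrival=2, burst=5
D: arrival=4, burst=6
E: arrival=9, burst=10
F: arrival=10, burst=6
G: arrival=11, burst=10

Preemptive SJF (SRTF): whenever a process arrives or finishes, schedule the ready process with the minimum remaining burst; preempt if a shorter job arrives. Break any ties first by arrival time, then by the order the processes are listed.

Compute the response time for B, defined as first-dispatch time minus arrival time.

Gantt: | A 0-2 | C 2-7 | B 7-13 | D 13-19 | F 19-25 | E 25-35 | G 35-45 |
Completion: A=2  B=13  C=7  D=19  E=35  F=25  G=45
Turnaround (C−A): A=2  B=13  C=5  D=15  E=26  F=15  G=34
Response(B) = first start − arrival = 7 − 0 = 7

7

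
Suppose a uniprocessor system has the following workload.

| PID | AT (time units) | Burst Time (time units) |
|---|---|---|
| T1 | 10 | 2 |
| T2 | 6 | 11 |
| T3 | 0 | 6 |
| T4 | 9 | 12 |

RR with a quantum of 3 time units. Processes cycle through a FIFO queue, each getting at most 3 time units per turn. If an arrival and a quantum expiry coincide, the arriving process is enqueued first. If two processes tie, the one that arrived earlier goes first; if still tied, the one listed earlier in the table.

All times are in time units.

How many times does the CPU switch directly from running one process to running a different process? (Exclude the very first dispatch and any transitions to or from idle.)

Timeline: | T3 0-6 | T2 6-9 | T4 9-12 | T2 12-15 | T1 15-17 | T4 17-20 | T2 20-23 | T4 23-26 | T2 26-28 | T4 28-31 |
Completion: T1=17  T2=28  T3=6  T4=31
Turnaround (C−A): T1=7  T2=22  T3=6  T4=22

9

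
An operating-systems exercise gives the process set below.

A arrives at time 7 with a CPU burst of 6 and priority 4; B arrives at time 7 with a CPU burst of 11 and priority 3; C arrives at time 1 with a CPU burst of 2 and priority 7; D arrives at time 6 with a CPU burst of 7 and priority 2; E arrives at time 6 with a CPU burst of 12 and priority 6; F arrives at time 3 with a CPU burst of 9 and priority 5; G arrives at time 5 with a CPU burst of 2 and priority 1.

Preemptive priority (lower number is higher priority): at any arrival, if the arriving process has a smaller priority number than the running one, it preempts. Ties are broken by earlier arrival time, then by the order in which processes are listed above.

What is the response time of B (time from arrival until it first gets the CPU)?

7

Timeline: | idle 0-1 | C 1-3 | F 3-5 | G 5-7 | D 7-14 | B 14-25 | A 25-31 | F 31-38 | E 38-50 |
Completion: A=31  B=25  C=3  D=14  E=50  F=38  G=7
Response(B) = first start − arrival = 14 − 7 = 7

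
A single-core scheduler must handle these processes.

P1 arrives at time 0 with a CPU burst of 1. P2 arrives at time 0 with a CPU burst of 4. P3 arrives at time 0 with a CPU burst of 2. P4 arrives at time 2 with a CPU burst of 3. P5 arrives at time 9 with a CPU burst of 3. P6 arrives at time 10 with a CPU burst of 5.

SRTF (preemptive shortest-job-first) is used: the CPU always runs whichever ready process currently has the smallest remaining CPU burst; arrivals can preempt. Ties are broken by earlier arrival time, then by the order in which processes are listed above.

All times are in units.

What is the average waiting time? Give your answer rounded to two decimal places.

2.00

Gantt: | P1 0-1 | P3 1-3 | P4 3-6 | P2 6-10 | P5 10-13 | P6 13-18 |
Completion: P1=1  P2=10  P3=3  P4=6  P5=13  P6=18
Turnaround (C−A): P1=1  P2=10  P3=3  P4=4  P5=4  P6=8
Waiting times: P1=0, P2=6, P3=1, P4=1, P5=1, P6=3
Average waiting = (0+6+1+1+1+3) / 6 = 12/6 = 2.00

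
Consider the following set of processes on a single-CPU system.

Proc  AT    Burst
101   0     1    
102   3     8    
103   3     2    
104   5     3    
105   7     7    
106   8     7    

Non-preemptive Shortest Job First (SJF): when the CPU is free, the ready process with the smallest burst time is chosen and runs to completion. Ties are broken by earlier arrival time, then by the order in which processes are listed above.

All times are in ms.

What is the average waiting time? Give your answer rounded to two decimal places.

Schedule: | 101 0-1 | idle 1-3 | 103 3-5 | 104 5-8 | 105 8-15 | 106 15-22 | 102 22-30 |
Completion: 101=1  102=30  103=5  104=8  105=15  106=22
Turnaround (C−A): 101=1  102=27  103=2  104=3  105=8  106=14
Waiting times: 101=0, 102=19, 103=0, 104=0, 105=1, 106=7
Average waiting = (0+19+0+0+1+7) / 6 = 27/6 = 4.50

4.50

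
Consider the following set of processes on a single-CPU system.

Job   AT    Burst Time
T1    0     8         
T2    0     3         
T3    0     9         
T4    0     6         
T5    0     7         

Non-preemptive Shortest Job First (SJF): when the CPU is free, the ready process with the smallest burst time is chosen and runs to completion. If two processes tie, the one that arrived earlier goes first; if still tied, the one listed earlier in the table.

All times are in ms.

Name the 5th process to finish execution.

T3

Timeline: | T2 0-3 | T4 3-9 | T5 9-16 | T1 16-24 | T3 24-33 |
Completion: T1=24  T2=3  T3=33  T4=9  T5=16
Turnaround (C−A): T1=24  T2=3  T3=33  T4=9  T5=16
Finish order: T2 → T4 → T5 → T1 → T3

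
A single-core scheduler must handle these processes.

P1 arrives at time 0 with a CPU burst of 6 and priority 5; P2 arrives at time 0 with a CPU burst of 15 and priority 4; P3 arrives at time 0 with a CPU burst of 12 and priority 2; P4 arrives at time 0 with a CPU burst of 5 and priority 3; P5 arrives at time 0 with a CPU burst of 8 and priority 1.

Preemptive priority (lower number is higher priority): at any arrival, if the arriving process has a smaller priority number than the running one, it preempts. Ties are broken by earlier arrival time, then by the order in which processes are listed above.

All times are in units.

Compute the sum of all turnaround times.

139

Schedule: | P5 0-8 | P3 8-20 | P4 20-25 | P2 25-40 | P1 40-46 |
Completion: P1=46  P2=40  P3=20  P4=25  P5=8
Turnaround = completion − arrival: P1=46, P2=40, P3=20, P4=25, P5=8
Total turnaround = 46 + 40 + 20 + 25 + 8 = 139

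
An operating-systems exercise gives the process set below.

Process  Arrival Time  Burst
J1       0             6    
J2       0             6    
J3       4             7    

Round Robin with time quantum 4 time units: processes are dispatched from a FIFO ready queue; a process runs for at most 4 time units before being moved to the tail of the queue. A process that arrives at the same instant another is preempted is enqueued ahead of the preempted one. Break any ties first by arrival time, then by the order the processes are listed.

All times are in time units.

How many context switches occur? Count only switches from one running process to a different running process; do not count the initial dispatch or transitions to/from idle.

Timeline: | J1 0-4 | J2 4-8 | J3 8-12 | J1 12-14 | J2 14-16 | J3 16-19 |
Completion: J1=14  J2=16  J3=19
Turnaround (C−A): J1=14  J2=16  J3=15

5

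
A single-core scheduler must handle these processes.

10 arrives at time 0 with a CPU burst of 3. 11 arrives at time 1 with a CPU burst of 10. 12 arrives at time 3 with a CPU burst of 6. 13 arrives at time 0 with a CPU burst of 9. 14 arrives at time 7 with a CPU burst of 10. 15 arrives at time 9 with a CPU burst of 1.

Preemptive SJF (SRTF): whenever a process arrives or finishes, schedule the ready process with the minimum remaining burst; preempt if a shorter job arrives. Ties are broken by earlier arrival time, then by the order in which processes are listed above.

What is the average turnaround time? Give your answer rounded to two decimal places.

14.83

Gantt: | 10 0-3 | 12 3-9 | 15 9-10 | 13 10-19 | 11 19-29 | 14 29-39 |
Completion: 10=3  11=29  12=9  13=19  14=39  15=10
Turnaround (C−A): 10=3  11=28  12=6  13=19  14=32  15=1
Turnaround times: 10=3, 11=28, 12=6, 13=19, 14=32, 15=1
Average turnaround = (3+28+6+19+32+1) / 6 = 89/6 = 14.83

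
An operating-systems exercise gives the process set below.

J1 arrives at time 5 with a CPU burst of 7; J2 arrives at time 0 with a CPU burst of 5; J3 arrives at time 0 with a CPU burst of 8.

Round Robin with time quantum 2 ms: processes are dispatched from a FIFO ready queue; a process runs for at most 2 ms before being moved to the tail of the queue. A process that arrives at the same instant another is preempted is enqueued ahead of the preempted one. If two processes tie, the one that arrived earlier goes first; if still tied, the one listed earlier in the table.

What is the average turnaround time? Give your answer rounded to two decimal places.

14.33

Timeline: | J2 0-2 | J3 2-4 | J2 4-6 | J3 6-8 | J1 8-10 | J2 10-11 | J3 11-13 | J1 13-15 | J3 15-17 | J1 17-20 |
Completion: J1=20  J2=11  J3=17
Turnaround times: J1=15, J2=11, J3=17
Average turnaround = (15+11+17) / 3 = 43/3 = 14.33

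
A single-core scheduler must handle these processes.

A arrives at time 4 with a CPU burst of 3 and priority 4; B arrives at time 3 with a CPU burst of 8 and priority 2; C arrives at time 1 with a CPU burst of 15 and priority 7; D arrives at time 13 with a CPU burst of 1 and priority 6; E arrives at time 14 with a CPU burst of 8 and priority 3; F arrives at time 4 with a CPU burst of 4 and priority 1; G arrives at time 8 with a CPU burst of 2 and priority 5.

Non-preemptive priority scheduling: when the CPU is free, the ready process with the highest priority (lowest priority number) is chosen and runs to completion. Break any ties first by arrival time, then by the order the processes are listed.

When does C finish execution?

16

Timeline: | idle 0-1 | C 1-16 | F 16-20 | B 20-28 | E 28-36 | A 36-39 | G 39-41 | D 41-42 |
Completion: A=39  B=28  C=16  D=42  E=36  F=20  G=41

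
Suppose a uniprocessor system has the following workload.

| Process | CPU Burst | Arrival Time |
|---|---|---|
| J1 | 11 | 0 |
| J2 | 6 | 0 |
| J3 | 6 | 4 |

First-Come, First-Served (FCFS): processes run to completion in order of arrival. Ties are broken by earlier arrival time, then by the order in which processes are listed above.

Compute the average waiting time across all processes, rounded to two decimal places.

8.00

Gantt: | J1 0-11 | J2 11-17 | J3 17-23 |
Completion: J1=11  J2=17  J3=23
Waiting times: J1=0, J2=11, J3=13
Average waiting = (0+11+13) / 3 = 24/3 = 8.00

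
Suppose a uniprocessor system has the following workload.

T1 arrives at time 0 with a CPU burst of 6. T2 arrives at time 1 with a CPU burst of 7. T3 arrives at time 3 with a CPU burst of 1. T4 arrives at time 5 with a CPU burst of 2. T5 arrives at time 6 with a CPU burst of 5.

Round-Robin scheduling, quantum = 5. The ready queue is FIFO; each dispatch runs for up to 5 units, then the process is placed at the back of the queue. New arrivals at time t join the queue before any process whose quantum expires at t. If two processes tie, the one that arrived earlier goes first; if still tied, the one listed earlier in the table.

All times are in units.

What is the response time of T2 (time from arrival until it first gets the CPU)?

4

Schedule: | T1 0-5 | T2 5-10 | T3 10-11 | T4 11-13 | T1 13-14 | T5 14-19 | T2 19-21 |
Completion: T1=14  T2=21  T3=11  T4=13  T5=19
Response(T2) = first start − arrival = 5 − 1 = 4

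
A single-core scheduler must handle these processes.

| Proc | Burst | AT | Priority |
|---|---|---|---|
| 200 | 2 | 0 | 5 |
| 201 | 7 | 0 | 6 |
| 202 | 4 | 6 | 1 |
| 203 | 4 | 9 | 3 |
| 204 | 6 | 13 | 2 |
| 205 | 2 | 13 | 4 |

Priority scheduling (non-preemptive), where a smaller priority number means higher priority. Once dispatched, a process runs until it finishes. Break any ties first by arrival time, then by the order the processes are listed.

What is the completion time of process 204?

19

Schedule: | 200 0-2 | 201 2-9 | 202 9-13 | 204 13-19 | 203 19-23 | 205 23-25 |
Completion: 200=2  201=9  202=13  203=23  204=19  205=25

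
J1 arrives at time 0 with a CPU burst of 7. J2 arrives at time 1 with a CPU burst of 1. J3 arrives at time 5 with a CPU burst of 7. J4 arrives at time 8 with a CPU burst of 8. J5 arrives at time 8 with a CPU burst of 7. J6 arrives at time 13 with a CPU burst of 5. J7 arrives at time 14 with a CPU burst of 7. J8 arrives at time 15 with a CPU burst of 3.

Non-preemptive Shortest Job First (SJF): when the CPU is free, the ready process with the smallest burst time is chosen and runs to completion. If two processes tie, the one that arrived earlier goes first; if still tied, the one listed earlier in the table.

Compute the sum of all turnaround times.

Timeline: | J1 0-7 | J2 7-8 | J3 8-15 | J8 15-18 | J6 18-23 | J5 23-30 | J7 30-37 | J4 37-45 |
Completion: J1=7  J2=8  J3=15  J4=45  J5=30  J6=23  J7=37  J8=18
Turnaround (C−A): J1=7  J2=7  J3=10  J4=37  J5=22  J6=10  J7=23  J8=3
Turnaround = completion − arrival: J1=7, J2=7, J3=10, J4=37, J5=22, J6=10, J7=23, J8=3
Total turnaround = 7 + 7 + 10 + 37 + 22 + 10 + 23 + 3 = 119

119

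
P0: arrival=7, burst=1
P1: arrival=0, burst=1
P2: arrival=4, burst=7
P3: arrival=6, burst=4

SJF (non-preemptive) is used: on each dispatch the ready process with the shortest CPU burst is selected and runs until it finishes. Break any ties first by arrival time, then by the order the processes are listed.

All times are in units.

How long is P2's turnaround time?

7

Gantt: | P1 0-1 | idle 1-4 | P2 4-11 | P0 11-12 | P3 12-16 |
Completion: P0=12  P1=1  P2=11  P3=16
Turnaround (C−A): P0=5  P1=1  P2=7  P3=10
Turnaround(P2) = completion − arrival = 11 − 4 = 7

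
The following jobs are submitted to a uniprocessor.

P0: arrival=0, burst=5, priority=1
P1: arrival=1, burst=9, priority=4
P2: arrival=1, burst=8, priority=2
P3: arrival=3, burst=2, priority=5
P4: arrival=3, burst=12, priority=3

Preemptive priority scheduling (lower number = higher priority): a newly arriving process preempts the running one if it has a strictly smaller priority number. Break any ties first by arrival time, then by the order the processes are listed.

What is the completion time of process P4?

25

Gantt: | P0 0-5 | P2 5-13 | P4 13-25 | P1 25-34 | P3 34-36 |
Completion: P0=5  P1=34  P2=13  P3=36  P4=25
Turnaround (C−A): P0=5  P1=33  P2=12  P3=33  P4=22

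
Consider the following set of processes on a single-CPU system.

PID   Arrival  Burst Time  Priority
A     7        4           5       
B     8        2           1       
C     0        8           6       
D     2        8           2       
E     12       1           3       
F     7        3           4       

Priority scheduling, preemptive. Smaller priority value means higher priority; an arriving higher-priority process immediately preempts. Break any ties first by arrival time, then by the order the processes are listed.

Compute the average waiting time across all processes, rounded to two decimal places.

5.83

Schedule: | C 0-2 | D 2-8 | B 8-10 | D 10-12 | E 12-13 | F 13-16 | A 16-20 | C 20-26 |
Completion: A=20  B=10  C=26  D=12  E=13  F=16
Waiting times: A=9, B=0, C=18, D=2, E=0, F=6
Average waiting = (9+0+18+2+0+6) / 6 = 35/6 = 5.83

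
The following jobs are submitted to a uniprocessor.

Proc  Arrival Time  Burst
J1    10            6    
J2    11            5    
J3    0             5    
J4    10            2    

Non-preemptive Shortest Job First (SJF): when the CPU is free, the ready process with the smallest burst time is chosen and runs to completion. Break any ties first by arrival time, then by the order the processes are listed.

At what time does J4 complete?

12

Schedule: | J3 0-5 | idle 5-10 | J4 10-12 | J2 12-17 | J1 17-23 |
Completion: J1=23  J2=17  J3=5  J4=12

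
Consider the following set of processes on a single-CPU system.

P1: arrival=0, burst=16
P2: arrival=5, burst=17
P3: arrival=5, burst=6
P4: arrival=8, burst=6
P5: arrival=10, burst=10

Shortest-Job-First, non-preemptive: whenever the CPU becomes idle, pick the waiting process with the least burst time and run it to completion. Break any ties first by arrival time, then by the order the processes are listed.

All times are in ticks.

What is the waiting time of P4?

14

Schedule: | P1 0-16 | P3 16-22 | P4 22-28 | P5 28-38 | P2 38-55 |
Completion: P1=16  P2=55  P3=22  P4=28  P5=38
Turnaround (C−A): P1=16  P2=50  P3=17  P4=20  P5=28
Waiting(P4) = turnaround − burst = 20 − 6 = 14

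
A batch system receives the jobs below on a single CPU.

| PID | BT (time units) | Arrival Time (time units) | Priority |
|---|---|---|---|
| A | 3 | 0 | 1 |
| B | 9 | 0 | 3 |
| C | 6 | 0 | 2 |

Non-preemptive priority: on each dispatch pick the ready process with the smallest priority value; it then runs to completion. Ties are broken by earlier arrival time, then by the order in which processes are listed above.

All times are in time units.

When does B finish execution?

18

Timeline: | A 0-3 | C 3-9 | B 9-18 |
Completion: A=3  B=18  C=9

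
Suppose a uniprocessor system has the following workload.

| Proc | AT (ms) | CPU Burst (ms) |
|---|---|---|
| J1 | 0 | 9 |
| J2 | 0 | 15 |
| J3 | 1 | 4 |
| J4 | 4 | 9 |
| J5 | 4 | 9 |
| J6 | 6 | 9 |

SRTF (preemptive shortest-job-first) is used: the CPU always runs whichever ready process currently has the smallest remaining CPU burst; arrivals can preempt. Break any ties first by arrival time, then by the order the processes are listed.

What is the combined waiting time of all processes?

96

Timeline: | J1 0-1 | J3 1-5 | J1 5-13 | J4 13-22 | J5 22-31 | J6 31-40 | J2 40-55 |
Completion: J1=13  J2=55  J3=5  J4=22  J5=31  J6=40
Turnaround (C−A): J1=13  J2=55  J3=4  J4=18  J5=27  J6=34
Waiting = turnaround − burst: J1=4, J2=40, J3=0, J4=9, J5=18, J6=25
Total waiting = 4 + 40 + 0 + 9 + 18 + 25 = 96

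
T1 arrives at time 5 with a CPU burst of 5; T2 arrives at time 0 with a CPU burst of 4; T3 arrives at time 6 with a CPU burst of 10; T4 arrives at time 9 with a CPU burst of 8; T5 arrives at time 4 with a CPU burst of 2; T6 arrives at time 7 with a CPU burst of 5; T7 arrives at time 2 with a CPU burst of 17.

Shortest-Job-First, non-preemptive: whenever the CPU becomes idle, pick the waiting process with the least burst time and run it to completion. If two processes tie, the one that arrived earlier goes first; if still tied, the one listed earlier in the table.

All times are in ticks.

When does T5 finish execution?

Gantt: | T2 0-4 | T5 4-6 | T1 6-11 | T6 11-16 | T4 16-24 | T3 24-34 | T7 34-51 |
Completion: T1=11  T2=4  T3=34  T4=24  T5=6  T6=16  T7=51

6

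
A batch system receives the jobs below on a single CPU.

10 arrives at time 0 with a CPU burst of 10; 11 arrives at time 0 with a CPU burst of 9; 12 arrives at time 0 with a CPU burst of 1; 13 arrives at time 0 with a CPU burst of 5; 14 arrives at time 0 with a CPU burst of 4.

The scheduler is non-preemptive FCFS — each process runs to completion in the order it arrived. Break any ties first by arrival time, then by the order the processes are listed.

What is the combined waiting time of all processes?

74

Timeline: | 10 0-10 | 11 10-19 | 12 19-20 | 13 20-25 | 14 25-29 |
Completion: 10=10  11=19  12=20  13=25  14=29
Turnaround (C−A): 10=10  11=19  12=20  13=25  14=29
Waiting = turnaround − burst: 10=0, 11=10, 12=19, 13=20, 14=25
Total waiting = 0 + 10 + 19 + 20 + 25 = 74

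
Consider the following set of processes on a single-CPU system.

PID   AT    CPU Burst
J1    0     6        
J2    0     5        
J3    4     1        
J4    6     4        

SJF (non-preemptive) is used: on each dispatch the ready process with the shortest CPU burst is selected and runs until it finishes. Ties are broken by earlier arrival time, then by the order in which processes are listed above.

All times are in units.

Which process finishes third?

Schedule: | J2 0-5 | J3 5-6 | J4 6-10 | J1 10-16 |
Completion: J1=16  J2=5  J3=6  J4=10
Finish order: J2 → J3 → J4 → J1

J4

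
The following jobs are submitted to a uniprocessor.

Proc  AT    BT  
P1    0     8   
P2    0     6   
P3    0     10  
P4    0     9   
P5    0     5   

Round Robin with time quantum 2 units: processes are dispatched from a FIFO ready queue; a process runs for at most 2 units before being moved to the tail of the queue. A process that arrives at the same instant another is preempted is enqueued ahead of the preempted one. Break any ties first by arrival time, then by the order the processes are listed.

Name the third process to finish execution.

P1

Timeline: | P1 0-2 | P2 2-4 | P3 4-6 | P4 6-8 | P5 8-10 | P1 10-12 | P2 12-14 | P3 14-16 | P4 16-18 | P5 18-20 | P1 20-22 | P2 22-24 | P3 24-26 | P4 26-28 | P5 28-29 | P1 29-31 | P3 31-33 | P4 33-35 | P3 35-37 | P4 37-38 |
Completion: P1=31  P2=24  P3=37  P4=38  P5=29
Finish order: P2 → P5 → P1 → P3 → P4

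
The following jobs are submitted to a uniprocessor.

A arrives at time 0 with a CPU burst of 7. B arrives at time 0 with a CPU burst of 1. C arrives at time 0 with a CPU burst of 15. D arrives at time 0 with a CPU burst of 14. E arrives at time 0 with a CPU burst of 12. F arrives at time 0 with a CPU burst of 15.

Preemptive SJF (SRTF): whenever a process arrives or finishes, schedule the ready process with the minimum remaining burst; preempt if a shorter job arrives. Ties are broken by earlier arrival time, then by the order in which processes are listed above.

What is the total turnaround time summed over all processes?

176

Schedule: | B 0-1 | A 1-8 | E 8-20 | D 20-34 | C 34-49 | F 49-64 |
Completion: A=8  B=1  C=49  D=34  E=20  F=64
Turnaround = completion − arrival: A=8, B=1, C=49, D=34, E=20, F=64
Total turnaround = 8 + 1 + 49 + 34 + 20 + 64 = 176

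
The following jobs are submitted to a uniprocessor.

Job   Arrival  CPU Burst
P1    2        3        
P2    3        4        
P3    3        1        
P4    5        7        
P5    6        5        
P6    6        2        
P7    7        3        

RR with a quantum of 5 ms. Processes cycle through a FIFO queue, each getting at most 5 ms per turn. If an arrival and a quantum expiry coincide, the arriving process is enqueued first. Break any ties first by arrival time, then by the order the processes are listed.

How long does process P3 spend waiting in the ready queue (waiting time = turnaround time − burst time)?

6

Schedule: | idle 0-2 | P1 2-5 | P2 5-9 | P3 9-10 | P4 10-15 | P5 15-20 | P6 20-22 | P7 22-25 | P4 25-27 |
Completion: P1=5  P2=9  P3=10  P4=27  P5=20  P6=22  P7=25
Waiting(P3) = turnaround − burst = 7 − 1 = 6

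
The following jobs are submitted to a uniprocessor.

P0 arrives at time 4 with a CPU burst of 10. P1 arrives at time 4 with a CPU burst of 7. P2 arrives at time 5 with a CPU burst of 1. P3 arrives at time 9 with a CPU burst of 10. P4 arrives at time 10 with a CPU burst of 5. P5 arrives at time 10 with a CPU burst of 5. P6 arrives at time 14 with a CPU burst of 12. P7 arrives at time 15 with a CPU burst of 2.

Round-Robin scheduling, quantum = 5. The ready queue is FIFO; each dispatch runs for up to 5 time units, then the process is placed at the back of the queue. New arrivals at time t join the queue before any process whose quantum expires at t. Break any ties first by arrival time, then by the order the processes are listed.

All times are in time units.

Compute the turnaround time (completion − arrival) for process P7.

29

Timeline: | idle 0-4 | P0 4-9 | P1 9-14 | P2 14-15 | P3 15-20 | P0 20-25 | P4 25-30 | P5 30-35 | P6 35-40 | P1 40-42 | P7 42-44 | P3 44-49 | P6 49-56 |
Completion: P0=25  P1=42  P2=15  P3=49  P4=30  P5=35  P6=56  P7=44
Turnaround (C−A): P0=21  P1=38  P2=10  P3=40  P4=20  P5=25  P6=42  P7=29
Turnaround(P7) = completion − arrival = 44 − 15 = 29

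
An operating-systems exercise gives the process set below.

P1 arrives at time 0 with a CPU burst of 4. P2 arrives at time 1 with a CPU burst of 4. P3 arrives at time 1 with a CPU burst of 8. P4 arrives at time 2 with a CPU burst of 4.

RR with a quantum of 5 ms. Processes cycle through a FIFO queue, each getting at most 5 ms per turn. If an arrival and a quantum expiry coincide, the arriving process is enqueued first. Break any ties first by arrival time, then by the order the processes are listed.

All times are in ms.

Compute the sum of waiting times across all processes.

25

Timeline: | P1 0-4 | P2 4-8 | P3 8-13 | P4 13-17 | P3 17-20 |
Completion: P1=4  P2=8  P3=20  P4=17
Waiting = turnaround − burst: P1=0, P2=3, P3=11, P4=11
Total waiting = 0 + 3 + 11 + 11 = 25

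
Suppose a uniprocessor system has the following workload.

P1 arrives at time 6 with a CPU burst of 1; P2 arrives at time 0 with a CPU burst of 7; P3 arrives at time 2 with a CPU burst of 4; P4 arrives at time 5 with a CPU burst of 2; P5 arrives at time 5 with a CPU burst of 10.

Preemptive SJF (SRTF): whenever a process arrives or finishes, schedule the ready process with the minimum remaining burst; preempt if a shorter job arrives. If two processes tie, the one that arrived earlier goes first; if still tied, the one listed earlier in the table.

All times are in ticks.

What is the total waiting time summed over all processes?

Timeline: | P2 0-2 | P3 2-6 | P1 6-7 | P4 7-9 | P2 9-14 | P5 14-24 |
Completion: P1=7  P2=14  P3=6  P4=9  P5=24
Turnaround (C−A): P1=1  P2=14  P3=4  P4=4  P5=19
Waiting = turnaround − burst: P1=0, P2=7, P3=0, P4=2, P5=9
Total waiting = 0 + 7 + 0 + 2 + 9 = 18

18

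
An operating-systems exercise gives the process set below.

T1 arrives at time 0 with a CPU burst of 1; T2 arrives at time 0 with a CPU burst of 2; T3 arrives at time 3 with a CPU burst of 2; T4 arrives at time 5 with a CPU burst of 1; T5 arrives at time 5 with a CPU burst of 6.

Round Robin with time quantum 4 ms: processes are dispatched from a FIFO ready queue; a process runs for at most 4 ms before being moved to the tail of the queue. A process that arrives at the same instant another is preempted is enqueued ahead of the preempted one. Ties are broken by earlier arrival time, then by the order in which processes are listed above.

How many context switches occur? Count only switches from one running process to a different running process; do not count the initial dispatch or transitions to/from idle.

Timeline: | T1 0-1 | T2 1-3 | T3 3-5 | T4 5-6 | T5 6-12 |
Completion: T1=1  T2=3  T3=5  T4=6  T5=12
Turnaround (C−A): T1=1  T2=3  T3=2  T4=1  T5=7

4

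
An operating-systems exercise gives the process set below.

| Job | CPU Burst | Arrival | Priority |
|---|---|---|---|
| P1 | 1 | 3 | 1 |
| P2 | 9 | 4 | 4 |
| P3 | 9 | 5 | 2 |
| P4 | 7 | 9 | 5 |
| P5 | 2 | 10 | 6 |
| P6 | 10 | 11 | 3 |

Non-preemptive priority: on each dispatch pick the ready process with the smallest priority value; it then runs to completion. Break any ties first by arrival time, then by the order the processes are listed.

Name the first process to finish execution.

Gantt: | idle 0-3 | P1 3-4 | P2 4-13 | P3 13-22 | P6 22-32 | P4 32-39 | P5 39-41 |
Completion: P1=4  P2=13  P3=22  P4=39  P5=41  P6=32
Finish order: P1 → P2 → P3 → P6 → P4 → P5

P1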